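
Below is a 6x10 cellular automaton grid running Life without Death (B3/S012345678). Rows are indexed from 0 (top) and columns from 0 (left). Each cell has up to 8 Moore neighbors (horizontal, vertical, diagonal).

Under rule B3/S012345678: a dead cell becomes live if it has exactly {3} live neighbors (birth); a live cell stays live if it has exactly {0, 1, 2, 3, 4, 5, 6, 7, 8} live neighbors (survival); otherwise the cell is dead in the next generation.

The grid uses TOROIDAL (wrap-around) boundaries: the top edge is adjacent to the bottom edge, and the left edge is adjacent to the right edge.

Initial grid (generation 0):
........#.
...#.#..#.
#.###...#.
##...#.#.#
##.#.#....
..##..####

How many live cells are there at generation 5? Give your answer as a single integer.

Simulating step by step:
Generation 0 (given above): 24 live cells
Generation 1: 38 live cells
..###.#.#.
..##.#.##.
#.#######.
##...#####
##.#.#....
#####.####
Generation 2: 39 live cells
#.###.#.#.
..##.#.##.
#.#######.
##...#####
##.#.#....
#####.####
Generation 3: 39 live cells
#.###.#.#.
..##.#.##.
#.#######.
##...#####
##.#.#....
#####.####
Generation 4: 39 live cells
#.###.#.#.
..##.#.##.
#.#######.
##...#####
##.#.#....
#####.####
Generation 5: 39 live cells
#.###.#.#.
..##.#.##.
#.#######.
##...#####
##.#.#....
#####.####
Population at generation 5: 39

Answer: 39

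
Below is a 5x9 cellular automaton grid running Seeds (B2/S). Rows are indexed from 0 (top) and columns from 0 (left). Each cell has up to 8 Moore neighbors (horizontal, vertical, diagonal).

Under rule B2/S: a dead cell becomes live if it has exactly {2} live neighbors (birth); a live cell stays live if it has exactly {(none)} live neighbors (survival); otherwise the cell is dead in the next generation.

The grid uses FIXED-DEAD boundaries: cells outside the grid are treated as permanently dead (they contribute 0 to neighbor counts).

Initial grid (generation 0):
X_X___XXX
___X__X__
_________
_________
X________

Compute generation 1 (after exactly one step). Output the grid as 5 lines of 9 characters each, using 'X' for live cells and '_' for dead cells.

Answer: _X_X_X___
_XX__X__X
_________
_________
_________

Derivation:
Simulating step by step:
Generation 0 (given above): 8 live cells
Generation 1: 7 live cells
(generation 1 grid is the final answer)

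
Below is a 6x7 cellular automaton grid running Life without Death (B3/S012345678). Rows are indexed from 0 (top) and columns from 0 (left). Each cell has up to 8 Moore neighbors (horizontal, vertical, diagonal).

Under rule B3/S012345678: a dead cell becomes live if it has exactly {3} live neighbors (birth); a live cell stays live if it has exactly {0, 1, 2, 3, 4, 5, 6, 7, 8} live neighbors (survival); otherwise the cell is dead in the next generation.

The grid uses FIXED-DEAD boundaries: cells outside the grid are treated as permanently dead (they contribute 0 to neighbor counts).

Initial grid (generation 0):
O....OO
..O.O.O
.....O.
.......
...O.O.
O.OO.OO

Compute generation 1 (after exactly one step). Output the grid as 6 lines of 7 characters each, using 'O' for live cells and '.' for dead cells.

Answer: O....OO
..O.O.O
.....O.
....O..
..OO.OO
O.OO.OO

Derivation:
Simulating step by step:
Generation 0 (given above): 14 live cells
Generation 1: 17 live cells
(generation 1 grid is the final answer)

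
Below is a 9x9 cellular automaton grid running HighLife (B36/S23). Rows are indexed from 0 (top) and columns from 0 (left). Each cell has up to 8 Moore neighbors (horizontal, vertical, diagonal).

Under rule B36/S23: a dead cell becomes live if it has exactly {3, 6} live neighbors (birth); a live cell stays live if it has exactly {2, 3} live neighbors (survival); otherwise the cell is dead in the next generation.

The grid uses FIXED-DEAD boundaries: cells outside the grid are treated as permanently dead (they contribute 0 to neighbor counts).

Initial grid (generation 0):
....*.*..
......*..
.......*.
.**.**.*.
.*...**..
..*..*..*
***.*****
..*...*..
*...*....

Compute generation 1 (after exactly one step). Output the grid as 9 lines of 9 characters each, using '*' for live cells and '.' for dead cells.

Answer: .....*...
.....***.
.....*.*.
.**.**.*.
.*.*...*.
*.**..*.*
..*.*...*
*.*.*.*..
.........

Derivation:
Simulating step by step:
Generation 0 (given above): 27 live cells
Generation 1: 26 live cells
(generation 1 grid is the final answer)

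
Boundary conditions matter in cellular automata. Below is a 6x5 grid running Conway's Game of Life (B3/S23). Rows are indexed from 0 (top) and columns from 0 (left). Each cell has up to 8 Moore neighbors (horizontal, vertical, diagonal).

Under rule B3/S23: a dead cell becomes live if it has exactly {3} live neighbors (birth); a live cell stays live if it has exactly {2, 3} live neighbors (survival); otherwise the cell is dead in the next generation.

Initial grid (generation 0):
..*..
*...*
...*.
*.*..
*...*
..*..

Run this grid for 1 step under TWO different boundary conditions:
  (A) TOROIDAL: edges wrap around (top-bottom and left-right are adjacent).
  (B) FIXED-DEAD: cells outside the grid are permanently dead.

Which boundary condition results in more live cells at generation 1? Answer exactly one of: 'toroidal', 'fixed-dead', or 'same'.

Under TOROIDAL boundary, generation 1:
.*.*.
...**
**.*.
**.*.
*..**
.*.*.
Population = 15

Under FIXED-DEAD boundary, generation 1:
.....
...*.
.*.*.
.*.*.
...*.
.....
Population = 6

Comparison: toroidal=15, fixed-dead=6 -> toroidal

Answer: toroidal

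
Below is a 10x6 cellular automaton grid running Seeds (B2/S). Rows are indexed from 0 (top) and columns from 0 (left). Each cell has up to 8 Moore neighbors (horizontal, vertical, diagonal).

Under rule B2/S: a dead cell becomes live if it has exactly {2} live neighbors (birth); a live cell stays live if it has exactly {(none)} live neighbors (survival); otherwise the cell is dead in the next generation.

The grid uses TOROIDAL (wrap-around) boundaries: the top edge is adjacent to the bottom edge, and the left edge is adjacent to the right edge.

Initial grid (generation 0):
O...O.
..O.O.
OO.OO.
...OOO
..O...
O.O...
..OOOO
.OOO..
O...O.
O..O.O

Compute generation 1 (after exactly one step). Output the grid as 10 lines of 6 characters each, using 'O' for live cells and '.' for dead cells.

Simulating step by step:
Generation 0 (given above): 26 live cells
Generation 1: 2 live cells
(generation 1 grid is the final answer)

Answer: ..O...
......
......
......
O.....
......
......
......
......
......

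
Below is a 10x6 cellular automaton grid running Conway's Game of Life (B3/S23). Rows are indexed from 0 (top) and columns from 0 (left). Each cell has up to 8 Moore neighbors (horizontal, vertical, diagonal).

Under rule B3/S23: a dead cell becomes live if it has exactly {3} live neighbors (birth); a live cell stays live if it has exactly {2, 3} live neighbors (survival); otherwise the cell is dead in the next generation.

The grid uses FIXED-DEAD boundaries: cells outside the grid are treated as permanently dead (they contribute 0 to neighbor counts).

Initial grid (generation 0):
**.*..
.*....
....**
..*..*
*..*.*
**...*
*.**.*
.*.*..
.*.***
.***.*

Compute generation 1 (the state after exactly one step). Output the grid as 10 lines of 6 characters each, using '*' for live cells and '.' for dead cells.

Answer: ***...
***.*.
....**
...*.*
*.*..*
*..*.*
*..*..
**...*
**...*
.*.*.*

Derivation:
Simulating step by step:
Generation 0 (given above): 28 live cells
Generation 1: 28 live cells
(generation 1 grid is the final answer)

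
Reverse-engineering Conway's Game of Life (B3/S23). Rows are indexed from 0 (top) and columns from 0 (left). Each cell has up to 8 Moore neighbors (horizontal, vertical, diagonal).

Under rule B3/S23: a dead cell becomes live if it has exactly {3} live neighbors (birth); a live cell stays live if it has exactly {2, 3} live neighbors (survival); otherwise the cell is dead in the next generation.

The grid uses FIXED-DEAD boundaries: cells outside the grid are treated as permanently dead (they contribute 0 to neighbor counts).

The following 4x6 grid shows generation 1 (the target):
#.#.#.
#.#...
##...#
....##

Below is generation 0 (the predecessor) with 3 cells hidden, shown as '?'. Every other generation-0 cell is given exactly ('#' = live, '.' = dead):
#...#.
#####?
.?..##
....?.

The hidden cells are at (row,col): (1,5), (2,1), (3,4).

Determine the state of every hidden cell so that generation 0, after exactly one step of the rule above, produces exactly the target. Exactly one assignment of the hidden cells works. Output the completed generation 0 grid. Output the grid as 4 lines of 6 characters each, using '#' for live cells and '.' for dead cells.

Hidden generation-0 cells (in order): (1,5), (2,1), (3,4).
A hidden cell only influences target cells in its own 3x3 neighborhood. Try each of the 2^3 = 8 assignments, step the completed generation 0 forward once under B3/S23, and compare with the target:
  (1,5)=. (2,1)=. (3,4)=. -> step gives (1,1)='#' but target has '.' -> reject
  (1,5)=. (2,1)=. (3,4)=# -> step gives (1,1)='#' but target has '.' -> reject
  (1,5)=. (2,1)=# (3,4)=. -> step gives (2,4)='#' but target has '.' -> reject
  (1,5)=. (2,1)=# (3,4)=# -> step reproduces the target at every cell -> ACCEPT
  (1,5)=# (2,1)=. (3,4)=. -> step gives (0,5)='#' but target has '.' -> reject
  (1,5)=# (2,1)=. (3,4)=# -> step gives (0,5)='#' but target has '.' -> reject
  (1,5)=# (2,1)=# (3,4)=. -> step gives (0,5)='#' but target has '.' -> reject
  (1,5)=# (2,1)=# (3,4)=# -> step gives (0,5)='#' but target has '.' -> reject
Unique solution: (1,5)=dead, (2,1)=live, (3,4)=live.
Check: live-neighbor counts of every cell in the completed generation 0:
243422
343444
334543
111223
Applying B3/S23 to generation 0 with these counts gives:
#.#.#.
#.#...
##...#
....##
which matches the target exactly.

Answer: #...#.
#####.
.#..##
....#.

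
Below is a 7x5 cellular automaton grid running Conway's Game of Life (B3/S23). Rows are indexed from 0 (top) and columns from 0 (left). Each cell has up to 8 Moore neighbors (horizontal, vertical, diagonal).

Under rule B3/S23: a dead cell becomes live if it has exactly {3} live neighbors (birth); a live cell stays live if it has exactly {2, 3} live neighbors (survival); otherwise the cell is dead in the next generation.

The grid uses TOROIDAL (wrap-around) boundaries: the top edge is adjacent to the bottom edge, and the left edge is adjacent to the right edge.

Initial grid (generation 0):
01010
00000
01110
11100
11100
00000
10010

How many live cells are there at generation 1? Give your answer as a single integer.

Simulating step by step:
Generation 0 (given above): 13 live cells
Generation 1: 14 live cells
00101
01010
10010
00001
10100
10101
00101
Population at generation 1: 14

Answer: 14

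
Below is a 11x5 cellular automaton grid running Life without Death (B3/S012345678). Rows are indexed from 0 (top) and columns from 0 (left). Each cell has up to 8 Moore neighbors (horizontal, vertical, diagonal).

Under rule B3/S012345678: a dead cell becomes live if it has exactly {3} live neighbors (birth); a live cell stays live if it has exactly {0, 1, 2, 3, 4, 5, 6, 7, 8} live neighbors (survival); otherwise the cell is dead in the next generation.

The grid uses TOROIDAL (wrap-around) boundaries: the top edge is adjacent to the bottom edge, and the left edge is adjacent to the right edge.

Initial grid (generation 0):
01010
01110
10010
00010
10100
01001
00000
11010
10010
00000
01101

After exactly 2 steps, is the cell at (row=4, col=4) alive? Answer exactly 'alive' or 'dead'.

Simulating step by step:
Generation 0 (given above): 20 live cells
Generation 1: 42 live cells
01011
11110
11010
01110
11111
11001
01101
11110
11110
11111
11111
Generation 2: 42 live cells
01011
11110
11010
01110
11111
11001
01101
11110
11110
11111
11111

Cell (4,4) at generation 2: 1 -> alive

Answer: alive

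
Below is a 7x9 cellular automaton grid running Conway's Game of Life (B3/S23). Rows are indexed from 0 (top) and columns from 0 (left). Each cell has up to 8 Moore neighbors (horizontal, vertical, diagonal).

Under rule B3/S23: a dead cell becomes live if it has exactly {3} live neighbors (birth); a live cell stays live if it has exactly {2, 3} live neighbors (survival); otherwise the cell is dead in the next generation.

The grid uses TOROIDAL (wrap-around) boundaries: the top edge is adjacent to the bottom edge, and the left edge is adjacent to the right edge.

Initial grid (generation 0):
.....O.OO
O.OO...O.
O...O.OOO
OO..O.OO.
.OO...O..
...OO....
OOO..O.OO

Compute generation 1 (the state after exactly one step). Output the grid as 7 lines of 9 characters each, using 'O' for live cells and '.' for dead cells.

Answer: ...OO....
OO.OOO...
..O.O....
..OO.....
OOO.O.OO.
...OOOOOO
OOOO.O.O.

Derivation:
Simulating step by step:
Generation 0 (given above): 28 live cells
Generation 1: 29 live cells
(generation 1 grid is the final answer)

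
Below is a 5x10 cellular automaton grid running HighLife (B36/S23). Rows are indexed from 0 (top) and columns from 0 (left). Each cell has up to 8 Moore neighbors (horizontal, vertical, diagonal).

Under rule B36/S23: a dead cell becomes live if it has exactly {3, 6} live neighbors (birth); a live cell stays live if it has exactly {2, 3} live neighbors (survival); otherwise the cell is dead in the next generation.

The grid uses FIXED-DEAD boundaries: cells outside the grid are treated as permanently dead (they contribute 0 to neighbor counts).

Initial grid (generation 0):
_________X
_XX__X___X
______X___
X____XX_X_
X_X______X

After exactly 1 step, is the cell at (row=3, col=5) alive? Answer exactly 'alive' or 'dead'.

Answer: alive

Derivation:
Simulating step by step:
Generation 0 (given above): 13 live cells
Generation 1: 8 live cells
__________
__________
_X____XX__
_X___XXX__
_X________

Cell (3,5) at generation 1: 1 -> alive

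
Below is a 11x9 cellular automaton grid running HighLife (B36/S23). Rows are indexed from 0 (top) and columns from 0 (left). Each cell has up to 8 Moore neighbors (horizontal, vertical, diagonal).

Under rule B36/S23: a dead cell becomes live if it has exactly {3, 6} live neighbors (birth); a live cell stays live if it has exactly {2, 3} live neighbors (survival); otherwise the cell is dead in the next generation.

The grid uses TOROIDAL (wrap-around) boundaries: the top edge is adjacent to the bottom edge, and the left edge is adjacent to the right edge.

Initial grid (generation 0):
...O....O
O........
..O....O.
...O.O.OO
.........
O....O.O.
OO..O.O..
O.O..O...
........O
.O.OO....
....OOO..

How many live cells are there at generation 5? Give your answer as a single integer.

Answer: 21

Derivation:
Simulating step by step:
Generation 0 (given above): 26 live cells
Generation 1: 30 live cells
....OO...
........O
......OO.
......OOO
....O..O.
OO...OO.O
O...O.O..
O....O..O
OOOOO....
...OO....
..O..O...
Generation 2: 25 live cells
....OO...
.....OOO.
......O..
.....O..O
.........
OO..O.O.O
....O.O..
..O..O..O
OOO..O..O
.....O...
.....O...
Generation 3: 34 live cells
....O....
....O..O.
.........
.........
.....O.OO
O......O.
.O.OO.O.O
..OOOOOOO
OOO.OOO.O
OO..OOO..
.....OO..
Generation 4: 17 live cells
....O.O..
.........
.........
.........
......OOO
O...OO...
.O.....O.
O........
...O...O.
..OO....O
......O..
Generation 5: 21 live cells
.....O...
.........
.........
.......O.
.....OOOO
O....O...
OO......O
........O
..OO....O
..OO...O.
...O.O.O.
Population at generation 5: 21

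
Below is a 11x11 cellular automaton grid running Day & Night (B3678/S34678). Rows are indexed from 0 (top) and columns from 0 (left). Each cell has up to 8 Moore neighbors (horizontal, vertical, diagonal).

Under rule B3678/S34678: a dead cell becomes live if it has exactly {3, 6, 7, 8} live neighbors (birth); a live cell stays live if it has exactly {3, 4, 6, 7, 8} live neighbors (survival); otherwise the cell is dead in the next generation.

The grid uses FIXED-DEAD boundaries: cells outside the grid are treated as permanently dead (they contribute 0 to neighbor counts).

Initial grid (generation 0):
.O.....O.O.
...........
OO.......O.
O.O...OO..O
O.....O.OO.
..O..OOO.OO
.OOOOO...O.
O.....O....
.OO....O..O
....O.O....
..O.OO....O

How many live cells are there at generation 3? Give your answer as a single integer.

Answer: 22

Derivation:
Simulating step by step:
Generation 0 (given above): 39 live cells
Generation 1: 31 live cells
...........
OO......O..
.O.........
O......O...
.......OOO.
..O..OOO.OO
.OOOOO.OO.O
....OO.....
.....OO....
.OO........
...O.O.....
Generation 2: 22 live cells
...........
...........
.O.........
...........
.......O.OO
.OO..O..O.O
..OO..OOO..
..O....O...
....OO.....
....OOO....
..O........
Generation 3: 22 live cells
...........
...........
...........
...........
........OO.
..OO....O..
..OO..OOOO.
....OO.OO..
...OOO.....
...OOO.....
.....O.....
Population at generation 3: 22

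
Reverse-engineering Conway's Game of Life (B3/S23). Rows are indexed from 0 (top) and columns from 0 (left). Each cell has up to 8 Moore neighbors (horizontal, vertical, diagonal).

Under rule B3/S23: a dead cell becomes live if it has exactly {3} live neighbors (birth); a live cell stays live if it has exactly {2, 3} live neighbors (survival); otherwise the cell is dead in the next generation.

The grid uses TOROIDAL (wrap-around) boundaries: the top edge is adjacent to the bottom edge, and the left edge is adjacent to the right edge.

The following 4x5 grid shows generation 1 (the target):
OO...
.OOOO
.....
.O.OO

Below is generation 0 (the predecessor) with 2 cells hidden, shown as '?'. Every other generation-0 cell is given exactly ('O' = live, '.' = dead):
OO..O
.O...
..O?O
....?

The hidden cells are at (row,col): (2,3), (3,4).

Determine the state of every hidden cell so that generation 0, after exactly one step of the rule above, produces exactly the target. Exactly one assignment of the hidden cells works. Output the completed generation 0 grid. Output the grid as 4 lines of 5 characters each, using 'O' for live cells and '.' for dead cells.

Answer: OO..O
.O...
..O.O
.....

Derivation:
Hidden generation-0 cells (in order): (2,3), (3,4).
A hidden cell only influences target cells in its own 3x3 neighborhood. Try each of the 2^2 = 4 assignments, step the completed generation 0 forward once under B3/S23, and compare with the target:
  (2,3)=. (3,4)=. -> step reproduces the target at every cell -> ACCEPT
  (2,3)=. (3,4)=O -> step gives (0,0)='.' but target has 'O' -> reject
  (2,3)=O (3,4)=. -> step gives (1,2)='.' but target has 'O' -> reject
  (2,3)=O (3,4)=O -> step gives (0,0)='.' but target has 'O' -> reject
Unique solution: (2,3)=dead, (3,4)=dead.
Check: live-neighbor counts of every cell in the completed generation 0:
32211
53333
22120
43233
Applying B3/S23 to generation 0 with these counts gives:
OO...
.OOOO
.....
.O.OO
which matches the target exactly.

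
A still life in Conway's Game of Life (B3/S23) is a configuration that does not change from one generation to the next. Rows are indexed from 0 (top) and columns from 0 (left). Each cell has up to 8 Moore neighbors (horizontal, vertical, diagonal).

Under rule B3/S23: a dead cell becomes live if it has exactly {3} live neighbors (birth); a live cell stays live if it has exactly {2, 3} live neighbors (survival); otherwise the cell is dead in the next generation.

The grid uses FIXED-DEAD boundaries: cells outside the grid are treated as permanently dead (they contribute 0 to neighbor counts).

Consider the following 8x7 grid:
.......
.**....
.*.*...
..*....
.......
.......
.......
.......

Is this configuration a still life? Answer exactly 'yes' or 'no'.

Compute generation 1 and compare to generation 0 (given above):
Generation 1:
.......
.**....
.*.*...
..*....
.......
.......
.......
.......
The grids are IDENTICAL -> still life.

Answer: yes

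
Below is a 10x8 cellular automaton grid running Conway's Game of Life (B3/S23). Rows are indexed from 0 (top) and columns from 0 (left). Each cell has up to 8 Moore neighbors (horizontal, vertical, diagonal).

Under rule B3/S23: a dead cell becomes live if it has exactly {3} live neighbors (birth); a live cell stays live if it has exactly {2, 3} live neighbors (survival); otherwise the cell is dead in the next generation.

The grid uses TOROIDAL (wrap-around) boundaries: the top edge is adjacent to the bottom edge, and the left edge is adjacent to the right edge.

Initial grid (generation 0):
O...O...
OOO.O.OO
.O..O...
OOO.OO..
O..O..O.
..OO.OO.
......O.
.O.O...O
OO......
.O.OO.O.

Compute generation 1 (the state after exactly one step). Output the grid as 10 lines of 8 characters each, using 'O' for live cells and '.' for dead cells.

Simulating step by step:
Generation 0 (given above): 32 live cells
Generation 1: 37 live cells
(generation 1 grid is the final answer)

Answer: ....O.O.
..O.O..O
....O.O.
O.O.OO.O
O.....O.
..OOOOO.
...OOOOO
.OO....O
.O.OO..O
.OOOOO.O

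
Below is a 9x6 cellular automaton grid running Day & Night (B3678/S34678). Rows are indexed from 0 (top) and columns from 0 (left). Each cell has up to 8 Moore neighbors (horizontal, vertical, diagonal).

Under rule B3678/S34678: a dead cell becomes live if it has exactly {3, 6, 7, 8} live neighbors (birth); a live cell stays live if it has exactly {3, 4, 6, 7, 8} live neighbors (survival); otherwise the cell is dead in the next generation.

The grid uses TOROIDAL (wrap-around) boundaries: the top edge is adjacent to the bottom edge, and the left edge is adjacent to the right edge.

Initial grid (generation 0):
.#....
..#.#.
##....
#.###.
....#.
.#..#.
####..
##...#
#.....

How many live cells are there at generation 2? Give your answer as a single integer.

Simulating step by step:
Generation 0 (given above): 20 live cells
Generation 1: 15 live cells
......
#.....
.#..#.
...#..
.##.#.
##...#
..#.#.
.....#
#....#
Generation 2: 17 live cells
#....#
......
......
.#.##.
.###.#
##..##
.#....
#...##
......
Population at generation 2: 17

Answer: 17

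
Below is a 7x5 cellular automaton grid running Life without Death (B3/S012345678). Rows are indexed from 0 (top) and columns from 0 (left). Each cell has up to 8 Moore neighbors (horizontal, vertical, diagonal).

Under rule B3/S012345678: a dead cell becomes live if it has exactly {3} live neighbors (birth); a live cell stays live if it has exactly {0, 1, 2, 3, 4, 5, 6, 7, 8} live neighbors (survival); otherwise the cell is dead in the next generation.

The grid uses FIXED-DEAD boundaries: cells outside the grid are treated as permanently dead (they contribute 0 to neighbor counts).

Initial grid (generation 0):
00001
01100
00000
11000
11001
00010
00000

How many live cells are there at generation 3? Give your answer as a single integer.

Answer: 23

Derivation:
Simulating step by step:
Generation 0 (given above): 9 live cells
Generation 1: 12 live cells
00001
01100
10100
11000
11101
00010
00000
Generation 2: 17 live cells
00001
01110
10100
11010
11111
01110
00000
Generation 3: 23 live cells
00111
01110
10100
11011
11111
11111
00100
Population at generation 3: 23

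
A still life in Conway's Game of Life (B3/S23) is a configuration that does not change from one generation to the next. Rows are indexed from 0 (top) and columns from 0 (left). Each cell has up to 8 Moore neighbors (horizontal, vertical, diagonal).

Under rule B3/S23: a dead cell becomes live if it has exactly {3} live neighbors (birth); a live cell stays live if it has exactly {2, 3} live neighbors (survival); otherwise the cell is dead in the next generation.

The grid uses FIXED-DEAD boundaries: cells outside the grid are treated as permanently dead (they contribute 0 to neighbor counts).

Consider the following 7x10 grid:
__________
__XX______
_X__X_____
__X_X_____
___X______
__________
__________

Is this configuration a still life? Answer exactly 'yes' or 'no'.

Answer: yes

Derivation:
Compute generation 1 and compare to generation 0 (given above):
Generation 1:
__________
__XX______
_X__X_____
__X_X_____
___X______
__________
__________
The grids are IDENTICAL -> still life.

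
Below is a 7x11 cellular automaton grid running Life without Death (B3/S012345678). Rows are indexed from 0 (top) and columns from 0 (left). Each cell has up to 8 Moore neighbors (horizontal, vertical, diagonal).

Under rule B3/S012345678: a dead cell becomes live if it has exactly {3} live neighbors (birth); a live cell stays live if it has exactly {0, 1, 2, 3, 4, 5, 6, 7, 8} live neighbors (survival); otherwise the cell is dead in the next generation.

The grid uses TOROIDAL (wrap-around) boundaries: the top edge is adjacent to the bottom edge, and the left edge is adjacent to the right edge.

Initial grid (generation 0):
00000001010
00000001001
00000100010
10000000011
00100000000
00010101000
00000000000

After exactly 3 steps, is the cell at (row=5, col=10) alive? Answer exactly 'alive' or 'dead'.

Answer: dead

Derivation:
Simulating step by step:
Generation 0 (given above): 13 live cells
Generation 1: 21 live cells
00000001110
00000011011
10000100110
10000000011
00100000001
00010101000
00000010100
Generation 2: 30 live cells
00000001111
00000011011
10000111110
11000000111
10100000011
00010111000
00000010110
Generation 3: 38 live cells
00000001111
10000111011
11000111110
11000010111
10100011011
00010111000
00000110111

Cell (5,10) at generation 3: 0 -> dead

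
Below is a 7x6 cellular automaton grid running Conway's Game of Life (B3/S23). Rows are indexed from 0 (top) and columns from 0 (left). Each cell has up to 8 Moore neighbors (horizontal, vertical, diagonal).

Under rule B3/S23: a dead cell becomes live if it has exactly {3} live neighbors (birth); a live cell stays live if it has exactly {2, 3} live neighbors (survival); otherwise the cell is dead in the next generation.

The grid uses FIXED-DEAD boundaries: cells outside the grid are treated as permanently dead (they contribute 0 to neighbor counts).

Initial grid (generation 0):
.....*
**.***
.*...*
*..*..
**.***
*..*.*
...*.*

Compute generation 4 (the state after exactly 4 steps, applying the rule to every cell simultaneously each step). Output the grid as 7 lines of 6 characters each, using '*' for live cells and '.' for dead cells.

Simulating step by step:
Generation 0 (given above): 20 live cells
Generation 1: 19 live cells
.....*
***..*
.*.*.*
*..*.*
**.*.*
**.*.*
......
Generation 2: 14 live cells
.*....
***..*
...*.*
*..*.*
...*.*
**....
......
Generation 3: 16 live cells
***...
***.*.
*..*.*
..**.*
***...
......
......
Generation 4: 12 live cells
(generation 4 grid is the final answer)

Answer: *.**..
....*.
*....*
*..*..
.***..
.*....
......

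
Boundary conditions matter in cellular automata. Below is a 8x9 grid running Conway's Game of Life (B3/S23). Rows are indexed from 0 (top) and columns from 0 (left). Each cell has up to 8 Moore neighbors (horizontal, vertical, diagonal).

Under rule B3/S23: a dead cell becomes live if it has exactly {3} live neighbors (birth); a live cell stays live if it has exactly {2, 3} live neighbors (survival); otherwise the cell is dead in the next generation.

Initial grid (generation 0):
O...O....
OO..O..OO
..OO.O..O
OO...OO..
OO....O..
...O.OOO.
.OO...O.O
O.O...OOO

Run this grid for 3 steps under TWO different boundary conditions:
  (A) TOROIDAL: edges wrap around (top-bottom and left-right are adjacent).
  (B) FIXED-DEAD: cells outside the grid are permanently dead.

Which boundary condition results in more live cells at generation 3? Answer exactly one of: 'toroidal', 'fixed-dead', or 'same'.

Answer: toroidal

Derivation:
Under TOROIDAL boundary, generation 3:
OOO...O..
.O.......
.OO.....O
.O.O...OO
O..OOO..O
O........
O.O...OO.
OO..OO.O.
Population = 27

Under FIXED-DEAD boundary, generation 3:
.O...OOO.
O..O.OOOO
O.......O
O..O...O.
OO.OOO...
O...O....
O...O....
.O.O.....
Population = 26

Comparison: toroidal=27, fixed-dead=26 -> toroidal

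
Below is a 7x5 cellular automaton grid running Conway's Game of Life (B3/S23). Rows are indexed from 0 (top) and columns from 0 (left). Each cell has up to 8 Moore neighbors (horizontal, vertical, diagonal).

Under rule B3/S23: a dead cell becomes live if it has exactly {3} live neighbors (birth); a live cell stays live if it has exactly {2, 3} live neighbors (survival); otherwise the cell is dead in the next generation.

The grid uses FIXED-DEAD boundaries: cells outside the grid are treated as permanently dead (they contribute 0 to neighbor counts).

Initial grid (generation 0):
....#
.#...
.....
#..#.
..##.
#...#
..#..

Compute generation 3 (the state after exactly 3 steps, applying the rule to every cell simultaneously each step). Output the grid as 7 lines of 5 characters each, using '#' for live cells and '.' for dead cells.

Answer: .....
.....
.....
.....
.....
.....
.....

Derivation:
Simulating step by step:
Generation 0 (given above): 9 live cells
Generation 1: 8 live cells
.....
.....
.....
..##.
.####
.##..
.....
Generation 2: 4 live cells
.....
.....
.....
.#..#
....#
.#...
.....
Generation 3: 0 live cells
(generation 3 grid is the final answer)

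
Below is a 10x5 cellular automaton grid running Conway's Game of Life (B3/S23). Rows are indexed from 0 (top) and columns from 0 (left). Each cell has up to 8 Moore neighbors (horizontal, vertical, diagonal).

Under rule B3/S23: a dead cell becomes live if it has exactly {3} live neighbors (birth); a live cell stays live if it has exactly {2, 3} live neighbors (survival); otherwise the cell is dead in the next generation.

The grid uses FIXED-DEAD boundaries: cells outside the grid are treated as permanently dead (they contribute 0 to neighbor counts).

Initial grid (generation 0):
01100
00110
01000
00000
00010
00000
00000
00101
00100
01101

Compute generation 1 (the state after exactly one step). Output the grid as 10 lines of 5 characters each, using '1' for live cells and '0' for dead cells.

Simulating step by step:
Generation 0 (given above): 12 live cells
Generation 1: 10 live cells
(generation 1 grid is the final answer)

Answer: 01110
00010
00100
00000
00000
00000
00000
00010
00100
01110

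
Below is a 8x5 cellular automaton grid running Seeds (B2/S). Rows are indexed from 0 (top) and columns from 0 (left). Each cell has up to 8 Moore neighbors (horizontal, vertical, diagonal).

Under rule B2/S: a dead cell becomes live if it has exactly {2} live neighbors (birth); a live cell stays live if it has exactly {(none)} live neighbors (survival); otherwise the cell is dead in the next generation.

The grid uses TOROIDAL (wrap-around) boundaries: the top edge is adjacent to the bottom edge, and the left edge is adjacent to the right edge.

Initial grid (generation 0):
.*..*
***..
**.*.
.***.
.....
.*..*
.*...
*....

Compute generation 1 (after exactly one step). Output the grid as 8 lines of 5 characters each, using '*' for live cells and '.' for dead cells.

Answer: ...*.
.....
.....
.....
....*
..*..
..*.*
..*.*

Derivation:
Simulating step by step:
Generation 0 (given above): 15 live cells
Generation 1: 7 live cells
(generation 1 grid is the final answer)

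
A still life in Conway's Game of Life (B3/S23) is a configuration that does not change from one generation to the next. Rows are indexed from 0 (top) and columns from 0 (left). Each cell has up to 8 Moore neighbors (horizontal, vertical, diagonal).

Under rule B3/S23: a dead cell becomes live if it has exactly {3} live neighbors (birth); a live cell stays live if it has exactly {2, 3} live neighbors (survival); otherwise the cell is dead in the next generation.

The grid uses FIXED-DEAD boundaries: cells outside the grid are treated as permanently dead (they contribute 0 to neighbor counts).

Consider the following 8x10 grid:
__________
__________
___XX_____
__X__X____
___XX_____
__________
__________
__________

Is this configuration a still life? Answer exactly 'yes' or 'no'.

Answer: yes

Derivation:
Compute generation 1 and compare to generation 0 (given above):
Generation 1:
__________
__________
___XX_____
__X__X____
___XX_____
__________
__________
__________
The grids are IDENTICAL -> still life.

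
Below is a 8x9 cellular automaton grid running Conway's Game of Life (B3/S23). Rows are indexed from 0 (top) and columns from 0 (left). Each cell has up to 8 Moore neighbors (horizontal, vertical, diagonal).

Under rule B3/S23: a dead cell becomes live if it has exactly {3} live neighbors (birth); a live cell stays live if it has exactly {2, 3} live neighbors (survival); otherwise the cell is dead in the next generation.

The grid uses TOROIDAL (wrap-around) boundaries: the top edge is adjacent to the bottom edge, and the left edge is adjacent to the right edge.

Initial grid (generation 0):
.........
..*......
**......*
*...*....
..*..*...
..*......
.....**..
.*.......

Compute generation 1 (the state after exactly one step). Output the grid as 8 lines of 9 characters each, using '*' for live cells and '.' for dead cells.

Answer: .........
**.......
**......*
*.......*
.*.*.....
.....**..
.........
.........

Derivation:
Simulating step by step:
Generation 0 (given above): 12 live cells
Generation 1: 11 live cells
(generation 1 grid is the final answer)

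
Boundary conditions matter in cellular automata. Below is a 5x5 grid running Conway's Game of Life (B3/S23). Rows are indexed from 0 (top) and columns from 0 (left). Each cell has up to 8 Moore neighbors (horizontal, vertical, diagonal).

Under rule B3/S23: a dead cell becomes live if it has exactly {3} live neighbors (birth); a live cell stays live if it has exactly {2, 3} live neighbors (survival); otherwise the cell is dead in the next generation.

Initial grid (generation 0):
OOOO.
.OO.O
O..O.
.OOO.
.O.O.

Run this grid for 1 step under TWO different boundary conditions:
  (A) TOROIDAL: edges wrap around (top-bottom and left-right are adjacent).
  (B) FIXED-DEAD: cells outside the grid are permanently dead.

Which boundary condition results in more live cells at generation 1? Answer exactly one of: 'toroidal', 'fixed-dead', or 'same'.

Under TOROIDAL boundary, generation 1:
.....
.....
O....
OO.O.
.....
Population = 4

Under FIXED-DEAD boundary, generation 1:
O..O.
....O
O...O
OO.OO
.O.O.
Population = 11

Comparison: toroidal=4, fixed-dead=11 -> fixed-dead

Answer: fixed-dead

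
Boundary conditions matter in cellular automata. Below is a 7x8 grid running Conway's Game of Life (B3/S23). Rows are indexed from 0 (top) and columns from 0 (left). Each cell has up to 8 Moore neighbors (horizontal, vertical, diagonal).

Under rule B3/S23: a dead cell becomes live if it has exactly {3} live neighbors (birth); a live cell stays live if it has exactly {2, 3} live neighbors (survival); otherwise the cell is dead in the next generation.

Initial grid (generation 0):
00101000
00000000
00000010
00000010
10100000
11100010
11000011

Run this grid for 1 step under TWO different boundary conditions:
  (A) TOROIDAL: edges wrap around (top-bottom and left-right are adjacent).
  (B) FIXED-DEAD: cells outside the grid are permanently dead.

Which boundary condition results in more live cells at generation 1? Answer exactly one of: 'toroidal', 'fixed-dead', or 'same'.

Answer: toroidal

Derivation:
Under TOROIDAL boundary, generation 1:
11000001
00000000
00000000
00000001
10100000
00100010
00010110
Population = 11

Under FIXED-DEAD boundary, generation 1:
00000000
00000000
00000000
00000000
10100000
00100011
10100011
Population = 9

Comparison: toroidal=11, fixed-dead=9 -> toroidal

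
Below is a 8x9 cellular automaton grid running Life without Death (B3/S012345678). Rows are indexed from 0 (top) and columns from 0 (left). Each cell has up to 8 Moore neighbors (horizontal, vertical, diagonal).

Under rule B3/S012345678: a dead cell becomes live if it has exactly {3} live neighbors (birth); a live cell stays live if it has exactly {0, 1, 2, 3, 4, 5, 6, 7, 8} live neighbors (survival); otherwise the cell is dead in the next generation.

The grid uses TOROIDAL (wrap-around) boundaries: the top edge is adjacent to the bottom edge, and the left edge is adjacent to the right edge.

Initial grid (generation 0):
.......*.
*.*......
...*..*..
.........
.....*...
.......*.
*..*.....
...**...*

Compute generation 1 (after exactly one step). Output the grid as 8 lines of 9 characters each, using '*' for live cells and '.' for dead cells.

Simulating step by step:
Generation 0 (given above): 12 live cells
Generation 1: 16 live cells
(generation 1 grid is the final answer)

Answer: ...*...**
*.*......
...*..*..
.........
.....*...
.......*.
*..**...*
...**...*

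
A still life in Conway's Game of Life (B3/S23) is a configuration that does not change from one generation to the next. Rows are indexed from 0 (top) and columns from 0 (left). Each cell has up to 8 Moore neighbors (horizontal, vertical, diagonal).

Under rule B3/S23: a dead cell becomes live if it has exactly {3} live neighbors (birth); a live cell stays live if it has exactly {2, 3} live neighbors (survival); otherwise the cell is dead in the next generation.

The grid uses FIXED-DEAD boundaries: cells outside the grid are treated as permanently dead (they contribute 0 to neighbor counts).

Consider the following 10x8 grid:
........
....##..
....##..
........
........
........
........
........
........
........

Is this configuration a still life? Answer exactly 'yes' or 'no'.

Answer: yes

Derivation:
Compute generation 1 and compare to generation 0 (given above):
Generation 1:
........
....##..
....##..
........
........
........
........
........
........
........
The grids are IDENTICAL -> still life.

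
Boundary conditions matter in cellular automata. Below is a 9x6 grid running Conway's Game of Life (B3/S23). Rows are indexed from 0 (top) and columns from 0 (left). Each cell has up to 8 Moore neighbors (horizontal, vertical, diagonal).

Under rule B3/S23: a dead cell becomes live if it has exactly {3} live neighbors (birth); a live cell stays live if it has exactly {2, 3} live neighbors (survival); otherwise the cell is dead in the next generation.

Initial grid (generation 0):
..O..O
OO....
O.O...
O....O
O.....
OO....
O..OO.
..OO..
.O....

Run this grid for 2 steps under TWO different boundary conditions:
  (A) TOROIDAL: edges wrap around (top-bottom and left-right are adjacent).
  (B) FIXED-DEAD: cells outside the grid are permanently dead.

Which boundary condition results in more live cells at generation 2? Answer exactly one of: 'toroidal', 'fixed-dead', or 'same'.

Answer: fixed-dead

Derivation:
Under TOROIDAL boundary, generation 2:
O.OO..
.O....
.O....
......
.O...O
OO..O.
......
.O....
.O..O.
Population = 13

Under FIXED-DEAD boundary, generation 2:
.O....
O.....
O.....
OO....
O.....
OO....
O...O.
.O..O.
.OO...
Population = 14

Comparison: toroidal=13, fixed-dead=14 -> fixed-dead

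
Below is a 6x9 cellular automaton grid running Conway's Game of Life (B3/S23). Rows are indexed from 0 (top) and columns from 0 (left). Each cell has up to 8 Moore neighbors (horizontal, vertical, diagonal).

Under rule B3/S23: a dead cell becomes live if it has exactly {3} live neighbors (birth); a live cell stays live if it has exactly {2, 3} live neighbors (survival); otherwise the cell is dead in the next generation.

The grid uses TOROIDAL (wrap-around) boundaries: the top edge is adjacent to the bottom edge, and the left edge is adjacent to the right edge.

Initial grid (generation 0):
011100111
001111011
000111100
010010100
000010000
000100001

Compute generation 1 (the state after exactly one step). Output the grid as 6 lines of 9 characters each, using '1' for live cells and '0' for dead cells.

Answer: 010001100
110000001
000000000
000000100
000111000
100110001

Derivation:
Simulating step by step:
Generation 0 (given above): 22 live cells
Generation 1: 14 live cells
(generation 1 grid is the final answer)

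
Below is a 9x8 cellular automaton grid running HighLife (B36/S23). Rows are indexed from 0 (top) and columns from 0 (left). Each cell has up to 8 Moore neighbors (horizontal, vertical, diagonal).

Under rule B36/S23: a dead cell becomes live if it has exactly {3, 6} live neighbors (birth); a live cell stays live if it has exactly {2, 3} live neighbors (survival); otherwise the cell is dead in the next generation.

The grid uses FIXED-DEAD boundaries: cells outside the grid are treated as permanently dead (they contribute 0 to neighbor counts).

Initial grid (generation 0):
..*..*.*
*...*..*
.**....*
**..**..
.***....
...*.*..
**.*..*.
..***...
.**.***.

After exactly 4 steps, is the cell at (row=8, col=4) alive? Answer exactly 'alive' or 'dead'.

Simulating step by step:
Generation 0 (given above): 30 live cells
Generation 1: 27 live cells
......*.
..**...*
..*****.
*.*.*...
**.*.*..
*.**....
.*...*..
*.....*.
.**.**..
Generation 2: 19 live cells
........
..*....*
.....**.
*..*..*.
*.......
*..*....
***.....
*.*.*.*.
.*...*..
Generation 3: 19 live cells
........
......*.
.....***
.....**.
**......
*.*.....
*.*.....
****.*..
.*...*..
Generation 4: 18 live cells
........
.....***
.......*
.....*.*
**......
***.....
*.......
*..**...
**..*...

Cell (8,4) at generation 4: 1 -> alive

Answer: alive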